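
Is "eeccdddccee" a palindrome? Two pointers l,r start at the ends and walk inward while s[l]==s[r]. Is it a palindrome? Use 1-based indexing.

[1,11] 'e'=='e' → l++,r--
[2,10] 'e'=='e' → l++,r--
[3,9] 'c'=='c' → l++,r--
[4,8] 'c'=='c' → l++,r--
[5,7] 'd'=='d' → l++,r--

palindrome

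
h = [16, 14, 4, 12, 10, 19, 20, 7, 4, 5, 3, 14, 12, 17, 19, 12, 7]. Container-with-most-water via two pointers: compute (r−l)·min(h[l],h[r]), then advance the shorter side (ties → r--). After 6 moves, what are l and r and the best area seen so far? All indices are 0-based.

l=0 r=16: min(16,7)*16=112 best=112 *, r--
l=0 r=15: min(16,12)*15=180 best=180 *, r--
l=0 r=14: min(16,19)*14=224 best=224 *, l++
l=1 r=14: min(14,19)*13=182 best=224, l++
l=2 r=14: min(4,19)*12=48 best=224, l++
l=3 r=14: min(12,19)*11=132 best=224, l++

l=4, r=14, best area=224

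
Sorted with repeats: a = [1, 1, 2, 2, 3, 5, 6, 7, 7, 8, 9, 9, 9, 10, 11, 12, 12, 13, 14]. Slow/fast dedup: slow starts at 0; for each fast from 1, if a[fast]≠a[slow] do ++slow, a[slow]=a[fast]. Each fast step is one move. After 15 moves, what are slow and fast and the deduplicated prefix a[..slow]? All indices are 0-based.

slow=0 fast=1: a[fast]=1=a[slow] dup, fast++
slow=0 fast=2: a[fast]=2≠a[slow]=1 write a[1]=2, slow++,fast++
slow=1 fast=3: a[fast]=2=a[slow] dup, fast++
slow=1 fast=4: a[fast]=3≠a[slow]=2 write a[2]=3, slow++,fast++
slow=2 fast=5: a[fast]=5≠a[slow]=3 write a[3]=5, slow++,fast++
slow=3 fast=6: a[fast]=6≠a[slow]=5 write a[4]=6, slow++,fast++
slow=4 fast=7: a[fast]=7≠a[slow]=6 write a[5]=7, slow++,fast++
slow=5 fast=8: a[fast]=7=a[slow] dup, fast++
slow=5 fast=9: a[fast]=8≠a[slow]=7 write a[6]=8, slow++,fast++
slow=6 fast=10: a[fast]=9≠a[slow]=8 write a[7]=9, slow++,fast++
slow=7 fast=11: a[fast]=9=a[slow] dup, fast++
slow=7 fast=12: a[fast]=9=a[slow] dup, fast++
slow=7 fast=13: a[fast]=10≠a[slow]=9 write a[8]=10, slow++,fast++
slow=8 fast=14: a[fast]=11≠a[slow]=10 write a[9]=11, slow++,fast++
slow=9 fast=15: a[fast]=12≠a[slow]=11 write a[10]=12, slow++,fast++

slow=10, fast=16, prefix=[1, 2, 3, 5, 6, 7, 8, 9, 10, 11, 12]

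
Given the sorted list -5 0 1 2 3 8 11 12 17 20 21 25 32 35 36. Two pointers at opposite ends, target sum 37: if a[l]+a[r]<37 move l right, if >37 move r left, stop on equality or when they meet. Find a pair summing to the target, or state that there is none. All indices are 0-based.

(1, 36)

[0,14] -5+36=31 <37 → l++
[1,14] 0+36=36 <37 → l++
[2,14] 1+36=37 → found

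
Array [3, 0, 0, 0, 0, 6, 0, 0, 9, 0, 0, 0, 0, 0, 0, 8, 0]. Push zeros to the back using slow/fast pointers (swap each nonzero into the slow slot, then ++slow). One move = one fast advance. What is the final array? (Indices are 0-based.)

[3, 6, 9, 8, 0, 0, 0, 0, 0, 0, 0, 0, 0, 0, 0, 0, 0]

(s=0,f=0) a[fast]=3≠0 swap→a[0]=3 → slow++,fast++
(s=1,f=1) a[fast]=0 → fast++
(s=1,f=2) a[fast]=0 → fast++
(s=1,f=3) a[fast]=0 → fast++
(s=1,f=4) a[fast]=0 → fast++
(s=1,f=5) a[fast]=6≠0 swap→a[1]=6 → slow++,fast++
(s=2,f=6) a[fast]=0 → fast++
(s=2,f=7) a[fast]=0 → fast++
(s=2,f=8) a[fast]=9≠0 swap→a[2]=9 → slow++,fast++
(s=3,f=9) a[fast]=0 → fast++
(s=3,f=10) a[fast]=0 → fast++
(s=3,f=11) a[fast]=0 → fast++
(s=3,f=12) a[fast]=0 → fast++
(s=3,f=13) a[fast]=0 → fast++
(s=3,f=14) a[fast]=0 → fast++
(s=3,f=15) a[fast]=8≠0 swap→a[3]=8 → slow++,fast++
(s=4,f=16) a[fast]=0 → fast++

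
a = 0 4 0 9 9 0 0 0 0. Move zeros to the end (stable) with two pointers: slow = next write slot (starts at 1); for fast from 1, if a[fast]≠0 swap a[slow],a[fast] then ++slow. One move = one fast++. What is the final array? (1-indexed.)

[4, 9, 9, 0, 0, 0, 0, 0, 0]

slow=1 fast=1: a[fast]=0, fast++
slow=1 fast=2: a[fast]=4≠0 swap→a[1]=4, slow++,fast++
slow=2 fast=3: a[fast]=0, fast++
slow=2 fast=4: a[fast]=9≠0 swap→a[2]=9, slow++,fast++
slow=3 fast=5: a[fast]=9≠0 swap→a[3]=9, slow++,fast++
slow=4 fast=6: a[fast]=0, fast++
slow=4 fast=7: a[fast]=0, fast++
slow=4 fast=8: a[fast]=0, fast++
slow=4 fast=9: a[fast]=0, fast++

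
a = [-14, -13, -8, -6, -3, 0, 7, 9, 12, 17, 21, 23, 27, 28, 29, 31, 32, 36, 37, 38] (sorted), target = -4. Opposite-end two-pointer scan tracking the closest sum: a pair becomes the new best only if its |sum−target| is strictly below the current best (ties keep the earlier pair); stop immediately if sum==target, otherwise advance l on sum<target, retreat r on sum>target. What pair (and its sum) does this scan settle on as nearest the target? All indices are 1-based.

[1,20] -14+38=24 d=28 * → r--
[1,19] -14+37=23 d=27 * → r--
[1,18] -14+36=22 d=26 * → r--
[1,17] -14+32=18 d=22 * → r--
[1,16] -14+31=17 d=21 * → r--
[1,15] -14+29=15 d=19 * → r--
[1,14] -14+28=14 d=18 * → r--
[1,13] -14+27=13 d=17 * → r--
[1,12] -14+23=9 d=13 * → r--
[1,11] -14+21=7 d=11 * → r--
[1,10] -14+17=3 d=7 * → r--
[1,9] -14+12=-2 d=2 * → r--
[1,8] -14+9=-5 d=1 * → l++
[2,8] -13+9=-4 d=0 * → stop

pair (-13, 9) with sum -4 (|Δ|=0)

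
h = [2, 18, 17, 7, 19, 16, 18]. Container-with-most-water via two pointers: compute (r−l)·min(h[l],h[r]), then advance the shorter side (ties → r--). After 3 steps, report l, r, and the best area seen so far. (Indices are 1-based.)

l=1 r=7: min(2,18)*6=12 best=12 *, l++
l=2 r=7: min(18,18)*5=90 best=90 *, r--
l=2 r=6: min(18,16)*4=64 best=90, r--

l=2, r=5, best area=90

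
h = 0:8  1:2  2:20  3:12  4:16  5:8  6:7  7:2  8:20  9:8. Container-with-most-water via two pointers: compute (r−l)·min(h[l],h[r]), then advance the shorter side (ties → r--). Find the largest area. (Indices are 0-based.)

max area = 120

[0,9] min(8,8)*9=72 best=72 * → r--
[0,8] min(8,20)*8=64 best=72 → l++
[1,8] min(2,20)*7=14 best=72 → l++
[2,8] min(20,20)*6=120 best=120 * → r--
[2,7] min(20,2)*5=10 best=120 → r--
[2,6] min(20,7)*4=28 best=120 → r--
[2,5] min(20,8)*3=24 best=120 → r--
[2,4] min(20,16)*2=32 best=120 → r--
[2,3] min(20,12)*1=12 best=120 → r--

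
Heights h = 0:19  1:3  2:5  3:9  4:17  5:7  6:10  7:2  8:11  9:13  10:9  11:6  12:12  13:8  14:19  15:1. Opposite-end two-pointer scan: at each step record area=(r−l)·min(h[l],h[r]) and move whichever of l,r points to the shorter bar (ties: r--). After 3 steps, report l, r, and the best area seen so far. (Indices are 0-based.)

[0,15] min(19,1)*15=15 best=15 * → r--
[0,14] min(19,19)*14=266 best=266 * → r--
[0,13] min(19,8)*13=104 best=266 → r--

l=0, r=12, best area=266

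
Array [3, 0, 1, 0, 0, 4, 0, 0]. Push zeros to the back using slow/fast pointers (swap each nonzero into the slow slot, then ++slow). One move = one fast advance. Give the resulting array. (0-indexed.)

slow=0 fast=0: a[fast]=3≠0 swap→a[0]=3, slow++,fast++
slow=1 fast=1: a[fast]=0, fast++
slow=1 fast=2: a[fast]=1≠0 swap→a[1]=1, slow++,fast++
slow=2 fast=3: a[fast]=0, fast++
slow=2 fast=4: a[fast]=0, fast++
slow=2 fast=5: a[fast]=4≠0 swap→a[2]=4, slow++,fast++
slow=3 fast=6: a[fast]=0, fast++
slow=3 fast=7: a[fast]=0, fast++

[3, 1, 4, 0, 0, 0, 0, 0]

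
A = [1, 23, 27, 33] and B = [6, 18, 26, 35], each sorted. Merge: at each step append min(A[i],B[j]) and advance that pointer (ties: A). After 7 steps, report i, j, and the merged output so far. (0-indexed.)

i=4, j=3, merged so far=[1, 6, 18, 23, 26, 27, 33]

[i=0,j=0] A[i]=1<=B[j]=6 take 1 → i++
[i=1,j=0] A[i]=23>B[j]=6 take 6 → j++
[i=1,j=1] A[i]=23>B[j]=18 take 18 → j++
[i=1,j=2] A[i]=23<=B[j]=26 take 23 → i++
[i=2,j=2] A[i]=27>B[j]=26 take 26 → j++
[i=2,j=3] A[i]=27<=B[j]=35 take 27 → i++
[i=3,j=3] A[i]=33<=B[j]=35 take 33 → i++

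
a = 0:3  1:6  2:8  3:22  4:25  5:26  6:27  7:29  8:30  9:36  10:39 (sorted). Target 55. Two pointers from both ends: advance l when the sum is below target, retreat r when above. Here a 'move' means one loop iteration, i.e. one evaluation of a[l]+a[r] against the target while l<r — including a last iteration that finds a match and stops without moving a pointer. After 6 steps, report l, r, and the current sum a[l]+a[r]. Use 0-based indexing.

l=4, r=8, sum=55

[0,10] 3+39=42 <55 → l++
[1,10] 6+39=45 <55 → l++
[2,10] 8+39=47 <55 → l++
[3,10] 22+39=61 >55 → r--
[3,9] 22+36=58 >55 → r--
[3,8] 22+30=52 <55 → l++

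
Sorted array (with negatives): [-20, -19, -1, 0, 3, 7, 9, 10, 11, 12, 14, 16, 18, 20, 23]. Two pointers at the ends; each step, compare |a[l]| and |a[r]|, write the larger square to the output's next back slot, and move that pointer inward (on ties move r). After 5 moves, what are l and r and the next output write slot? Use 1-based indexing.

[1,15] |-20|<=|23| out[15]=529 → r--
[1,14] |-20|<=|20| out[14]=400 → r--
[1,13] |-20|>|18| out[13]=400 → l++
[2,13] |-19|>|18| out[12]=361 → l++
[3,13] |-1|<=|18| out[11]=324 → r--

l=3, r=12, next write slot=10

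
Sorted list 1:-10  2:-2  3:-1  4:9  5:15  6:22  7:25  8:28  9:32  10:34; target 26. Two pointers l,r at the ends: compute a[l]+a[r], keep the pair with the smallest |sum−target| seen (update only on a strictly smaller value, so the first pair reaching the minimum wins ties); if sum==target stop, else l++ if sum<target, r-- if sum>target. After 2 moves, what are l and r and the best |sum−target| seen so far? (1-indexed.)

[1,10] -10+34=24 d=2 * → l++
[2,10] -2+34=32 d=6 → r--

l=2, r=9, best |Δ|=2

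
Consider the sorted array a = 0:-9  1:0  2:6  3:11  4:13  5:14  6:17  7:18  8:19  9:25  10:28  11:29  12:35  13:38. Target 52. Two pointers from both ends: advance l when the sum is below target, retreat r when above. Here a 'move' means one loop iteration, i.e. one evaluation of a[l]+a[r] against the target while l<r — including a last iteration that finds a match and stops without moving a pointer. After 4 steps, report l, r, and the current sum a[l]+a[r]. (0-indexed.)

l=0 r=13: -9+38=29 <52, l++
l=1 r=13: 0+38=38 <52, l++
l=2 r=13: 6+38=44 <52, l++
l=3 r=13: 11+38=49 <52, l++

l=4, r=13, sum=51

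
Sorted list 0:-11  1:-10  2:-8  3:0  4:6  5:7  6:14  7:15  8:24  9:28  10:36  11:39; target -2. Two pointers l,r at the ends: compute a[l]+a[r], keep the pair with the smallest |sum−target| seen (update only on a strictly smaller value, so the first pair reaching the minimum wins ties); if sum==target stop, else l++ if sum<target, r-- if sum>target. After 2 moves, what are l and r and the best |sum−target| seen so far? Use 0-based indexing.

l=0 r=11: -11+39=28 d=30 *, r--
l=0 r=10: -11+36=25 d=27 *, r--

l=0, r=9, best |Δ|=27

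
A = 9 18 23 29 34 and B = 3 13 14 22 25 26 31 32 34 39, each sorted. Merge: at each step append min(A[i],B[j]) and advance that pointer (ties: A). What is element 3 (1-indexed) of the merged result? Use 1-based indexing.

[i=1,j=1] A[i]=9>B[j]=3 take 3 → j++
[i=1,j=2] A[i]=9<=B[j]=13 take 9 → i++
[i=2,j=2] A[i]=18>B[j]=13 take 13 → j++
[i=2,j=3] A[i]=18>B[j]=14 take 14 → j++
[i=2,j=4] A[i]=18<=B[j]=22 take 18 → i++
[i=3,j=4] A[i]=23>B[j]=22 take 22 → j++
[i=3,j=5] A[i]=23<=B[j]=25 take 23 → i++
[i=4,j=5] A[i]=29>B[j]=25 take 25 → j++
[i=4,j=6] A[i]=29>B[j]=26 take 26 → j++
[i=4,j=7] A[i]=29<=B[j]=31 take 29 → i++
[i=5,j=7] A[i]=34>B[j]=31 take 31 → j++
[i=5,j=8] A[i]=34>B[j]=32 take 32 → j++
[i=5,j=9] A[i]=34<=B[j]=34 take 34 → i++
[i=6,j=9] A done, take B[j]=34 → j++
[i=6,j=10] A done, take B[j]=39 → j++

merged[3] = 13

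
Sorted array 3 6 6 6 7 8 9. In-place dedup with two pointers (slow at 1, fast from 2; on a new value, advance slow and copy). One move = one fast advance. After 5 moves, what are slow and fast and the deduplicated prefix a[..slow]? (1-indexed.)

slow=4, fast=7, prefix=[3, 6, 7, 8]

slow=1 fast=2: a[fast]=6≠a[slow]=3 write a[2]=6, slow++,fast++
slow=2 fast=3: a[fast]=6=a[slow] dup, fast++
slow=2 fast=4: a[fast]=6=a[slow] dup, fast++
slow=2 fast=5: a[fast]=7≠a[slow]=6 write a[3]=7, slow++,fast++
slow=3 fast=6: a[fast]=8≠a[slow]=7 write a[4]=8, slow++,fast++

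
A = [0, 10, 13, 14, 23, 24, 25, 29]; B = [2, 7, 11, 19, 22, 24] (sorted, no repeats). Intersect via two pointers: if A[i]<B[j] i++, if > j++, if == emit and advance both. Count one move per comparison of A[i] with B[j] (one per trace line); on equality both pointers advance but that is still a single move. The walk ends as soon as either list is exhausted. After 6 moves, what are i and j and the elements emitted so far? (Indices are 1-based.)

[i=1,j=1] 0<2 → i++
[i=2,j=1] 10>2 → j++
[i=2,j=2] 10>7 → j++
[i=2,j=3] 10<11 → i++
[i=3,j=3] 13>11 → j++
[i=3,j=4] 13<19 → i++

i=4, j=4, emitted=[]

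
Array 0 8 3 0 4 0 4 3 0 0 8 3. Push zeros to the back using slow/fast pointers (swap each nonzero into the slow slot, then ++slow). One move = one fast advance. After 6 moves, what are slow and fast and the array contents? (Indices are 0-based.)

slow=3, fast=6, a=[8, 3, 4, 0, 0, 0, 4, 3, 0, 0, 8, 3]

(s=0,f=0) a[fast]=0 → fast++
(s=0,f=1) a[fast]=8≠0 swap→a[0]=8 → slow++,fast++
(s=1,f=2) a[fast]=3≠0 swap→a[1]=3 → slow++,fast++
(s=2,f=3) a[fast]=0 → fast++
(s=2,f=4) a[fast]=4≠0 swap→a[2]=4 → slow++,fast++
(s=3,f=5) a[fast]=0 → fast++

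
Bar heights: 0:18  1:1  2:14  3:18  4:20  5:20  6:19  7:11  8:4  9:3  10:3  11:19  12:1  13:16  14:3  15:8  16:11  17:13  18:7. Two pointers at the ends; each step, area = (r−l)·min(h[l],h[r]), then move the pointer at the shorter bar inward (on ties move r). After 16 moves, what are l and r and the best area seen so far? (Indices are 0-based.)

l=4, r=6, best area=221

[0,18] min(18,7)*18=126 best=126 * → r--
[0,17] min(18,13)*17=221 best=221 * → r--
[0,16] min(18,11)*16=176 best=221 → r--
[0,15] min(18,8)*15=120 best=221 → r--
[0,14] min(18,3)*14=42 best=221 → r--
[0,13] min(18,16)*13=208 best=221 → r--
[0,12] min(18,1)*12=12 best=221 → r--
[0,11] min(18,19)*11=198 best=221 → l++
[1,11] min(1,19)*10=10 best=221 → l++
[2,11] min(14,19)*9=126 best=221 → l++
[3,11] min(18,19)*8=144 best=221 → l++
[4,11] min(20,19)*7=133 best=221 → r--
[4,10] min(20,3)*6=18 best=221 → r--
[4,9] min(20,3)*5=15 best=221 → r--
[4,8] min(20,4)*4=16 best=221 → r--
[4,7] min(20,11)*3=33 best=221 → r--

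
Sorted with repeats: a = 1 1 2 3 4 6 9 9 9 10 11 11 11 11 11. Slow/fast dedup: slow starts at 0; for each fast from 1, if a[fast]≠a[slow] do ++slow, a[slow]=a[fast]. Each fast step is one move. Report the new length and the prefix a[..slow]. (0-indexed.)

length 8; prefix = [1, 2, 3, 4, 6, 9, 10, 11]

(s=0,f=1) a[fast]=1=a[slow] dup → fast++
(s=0,f=2) a[fast]=2≠a[slow]=1 write a[1]=2 → slow++,fast++
(s=1,f=3) a[fast]=3≠a[slow]=2 write a[2]=3 → slow++,fast++
(s=2,f=4) a[fast]=4≠a[slow]=3 write a[3]=4 → slow++,fast++
(s=3,f=5) a[fast]=6≠a[slow]=4 write a[4]=6 → slow++,fast++
(s=4,f=6) a[fast]=9≠a[slow]=6 write a[5]=9 → slow++,fast++
(s=5,f=7) a[fast]=9=a[slow] dup → fast++
(s=5,f=8) a[fast]=9=a[slow] dup → fast++
(s=5,f=9) a[fast]=10≠a[slow]=9 write a[6]=10 → slow++,fast++
(s=6,f=10) a[fast]=11≠a[slow]=10 write a[7]=11 → slow++,fast++
(s=7,f=11) a[fast]=11=a[slow] dup → fast++
(s=7,f=12) a[fast]=11=a[slow] dup → fast++
(s=7,f=13) a[fast]=11=a[slow] dup → fast++
(s=7,f=14) a[fast]=11=a[slow] dup → fast++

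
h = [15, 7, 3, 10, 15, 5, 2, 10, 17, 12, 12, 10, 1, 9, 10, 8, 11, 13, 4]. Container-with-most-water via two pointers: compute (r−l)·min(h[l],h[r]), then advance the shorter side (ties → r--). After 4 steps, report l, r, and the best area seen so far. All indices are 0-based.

l=0, r=14, best area=221

l=0 r=18: min(15,4)*18=72 best=72 *, r--
l=0 r=17: min(15,13)*17=221 best=221 *, r--
l=0 r=16: min(15,11)*16=176 best=221, r--
l=0 r=15: min(15,8)*15=120 best=221, r--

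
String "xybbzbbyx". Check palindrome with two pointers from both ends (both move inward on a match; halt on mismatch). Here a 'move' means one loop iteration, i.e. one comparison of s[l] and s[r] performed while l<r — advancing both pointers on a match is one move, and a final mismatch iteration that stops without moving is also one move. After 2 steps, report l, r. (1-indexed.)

l=1 r=9: 'x'=='x', l++,r--
l=2 r=8: 'y'=='y', l++,r--

l=3, r=7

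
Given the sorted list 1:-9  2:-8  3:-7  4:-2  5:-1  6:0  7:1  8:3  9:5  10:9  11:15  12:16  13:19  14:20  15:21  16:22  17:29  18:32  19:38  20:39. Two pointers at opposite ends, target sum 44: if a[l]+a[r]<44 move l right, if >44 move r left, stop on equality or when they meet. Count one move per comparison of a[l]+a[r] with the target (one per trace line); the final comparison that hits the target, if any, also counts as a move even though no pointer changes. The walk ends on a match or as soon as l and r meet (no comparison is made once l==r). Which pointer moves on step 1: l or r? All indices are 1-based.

l=1 r=20: -9+39=30 <44, l++

l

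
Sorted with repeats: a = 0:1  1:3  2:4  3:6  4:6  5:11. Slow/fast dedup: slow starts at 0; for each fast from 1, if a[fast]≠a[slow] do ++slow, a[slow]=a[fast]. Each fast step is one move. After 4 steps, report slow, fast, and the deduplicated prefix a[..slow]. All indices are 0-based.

slow=3, fast=5, prefix=[1, 3, 4, 6]

(s=0,f=1) a[fast]=3≠a[slow]=1 write a[1]=3 → slow++,fast++
(s=1,f=2) a[fast]=4≠a[slow]=3 write a[2]=4 → slow++,fast++
(s=2,f=3) a[fast]=6≠a[slow]=4 write a[3]=6 → slow++,fast++
(s=3,f=4) a[fast]=6=a[slow] dup → fast++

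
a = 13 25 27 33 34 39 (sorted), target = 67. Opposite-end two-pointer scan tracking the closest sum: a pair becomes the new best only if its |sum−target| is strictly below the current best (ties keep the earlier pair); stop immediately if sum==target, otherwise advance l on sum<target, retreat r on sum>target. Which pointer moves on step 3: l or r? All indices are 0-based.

l=0 r=5: 13+39=52 d=15 *, l++
l=1 r=5: 25+39=64 d=3 *, l++
l=2 r=5: 27+39=66 d=1 *, l++

l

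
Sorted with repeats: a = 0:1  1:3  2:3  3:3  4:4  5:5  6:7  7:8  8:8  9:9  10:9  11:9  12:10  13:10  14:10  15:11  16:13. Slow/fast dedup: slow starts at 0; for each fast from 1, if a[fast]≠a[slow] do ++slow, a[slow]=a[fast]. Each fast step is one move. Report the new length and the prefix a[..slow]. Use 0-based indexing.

(s=0,f=1) a[fast]=3≠a[slow]=1 write a[1]=3 → slow++,fast++
(s=1,f=2) a[fast]=3=a[slow] dup → fast++
(s=1,f=3) a[fast]=3=a[slow] dup → fast++
(s=1,f=4) a[fast]=4≠a[slow]=3 write a[2]=4 → slow++,fast++
(s=2,f=5) a[fast]=5≠a[slow]=4 write a[3]=5 → slow++,fast++
(s=3,f=6) a[fast]=7≠a[slow]=5 write a[4]=7 → slow++,fast++
(s=4,f=7) a[fast]=8≠a[slow]=7 write a[5]=8 → slow++,fast++
(s=5,f=8) a[fast]=8=a[slow] dup → fast++
(s=5,f=9) a[fast]=9≠a[slow]=8 write a[6]=9 → slow++,fast++
(s=6,f=10) a[fast]=9=a[slow] dup → fast++
(s=6,f=11) a[fast]=9=a[slow] dup → fast++
(s=6,f=12) a[fast]=10≠a[slow]=9 write a[7]=10 → slow++,fast++
(s=7,f=13) a[fast]=10=a[slow] dup → fast++
(s=7,f=14) a[fast]=10=a[slow] dup → fast++
(s=7,f=15) a[fast]=11≠a[slow]=10 write a[8]=11 → slow++,fast++
(s=8,f=16) a[fast]=13≠a[slow]=11 write a[9]=13 → slow++,fast++

length 10; prefix = [1, 3, 4, 5, 7, 8, 9, 10, 11, 13]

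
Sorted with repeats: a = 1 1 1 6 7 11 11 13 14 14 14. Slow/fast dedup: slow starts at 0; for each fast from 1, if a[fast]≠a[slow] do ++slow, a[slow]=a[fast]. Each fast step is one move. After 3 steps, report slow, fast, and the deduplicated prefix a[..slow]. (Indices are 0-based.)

slow=0 fast=1: a[fast]=1=a[slow] dup, fast++
slow=0 fast=2: a[fast]=1=a[slow] dup, fast++
slow=0 fast=3: a[fast]=6≠a[slow]=1 write a[1]=6, slow++,fast++

slow=1, fast=4, prefix=[1, 6]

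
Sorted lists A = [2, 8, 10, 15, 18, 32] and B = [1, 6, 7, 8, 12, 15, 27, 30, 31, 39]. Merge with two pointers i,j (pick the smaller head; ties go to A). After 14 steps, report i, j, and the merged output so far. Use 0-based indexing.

i=5, j=9, merged so far=[1, 2, 6, 7, 8, 8, 10, 12, 15, 15, 18, 27, 30, 31]

[i=0,j=0] A[i]=2>B[j]=1 take 1 → j++
[i=0,j=1] A[i]=2<=B[j]=6 take 2 → i++
[i=1,j=1] A[i]=8>B[j]=6 take 6 → j++
[i=1,j=2] A[i]=8>B[j]=7 take 7 → j++
[i=1,j=3] A[i]=8<=B[j]=8 take 8 → i++
[i=2,j=3] A[i]=10>B[j]=8 take 8 → j++
[i=2,j=4] A[i]=10<=B[j]=12 take 10 → i++
[i=3,j=4] A[i]=15>B[j]=12 take 12 → j++
[i=3,j=5] A[i]=15<=B[j]=15 take 15 → i++
[i=4,j=5] A[i]=18>B[j]=15 take 15 → j++
[i=4,j=6] A[i]=18<=B[j]=27 take 18 → i++
[i=5,j=6] A[i]=32>B[j]=27 take 27 → j++
[i=5,j=7] A[i]=32>B[j]=30 take 30 → j++
[i=5,j=8] A[i]=32>B[j]=31 take 31 → j++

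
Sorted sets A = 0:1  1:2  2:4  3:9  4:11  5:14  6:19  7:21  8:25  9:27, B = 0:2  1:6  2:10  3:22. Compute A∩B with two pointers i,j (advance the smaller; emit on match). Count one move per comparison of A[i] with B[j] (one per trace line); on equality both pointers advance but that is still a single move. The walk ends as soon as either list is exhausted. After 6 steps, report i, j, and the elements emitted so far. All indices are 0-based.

i=4, j=3, emitted=[2]

[i=0,j=0] 1<2 → i++
[i=1,j=0] 2==2 emit → i++,j++
[i=2,j=1] 4<6 → i++
[i=3,j=1] 9>6 → j++
[i=3,j=2] 9<10 → i++
[i=4,j=2] 11>10 → j++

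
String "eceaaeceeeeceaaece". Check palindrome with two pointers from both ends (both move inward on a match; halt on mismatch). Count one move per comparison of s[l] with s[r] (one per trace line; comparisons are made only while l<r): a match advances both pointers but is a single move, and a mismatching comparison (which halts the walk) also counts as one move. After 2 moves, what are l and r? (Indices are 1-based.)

[1,18] 'e'=='e' → l++,r--
[2,17] 'c'=='c' → l++,r--

l=3, r=16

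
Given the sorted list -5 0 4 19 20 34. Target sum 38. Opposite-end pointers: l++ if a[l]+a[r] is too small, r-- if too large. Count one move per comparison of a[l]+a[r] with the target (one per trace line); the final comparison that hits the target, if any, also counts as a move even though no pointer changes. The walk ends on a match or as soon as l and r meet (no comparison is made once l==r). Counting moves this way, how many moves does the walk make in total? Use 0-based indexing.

3 moves

l=0 r=5: -5+34=29 <38, l++
l=1 r=5: 0+34=34 <38, l++
l=2 r=5: 4+34=38, found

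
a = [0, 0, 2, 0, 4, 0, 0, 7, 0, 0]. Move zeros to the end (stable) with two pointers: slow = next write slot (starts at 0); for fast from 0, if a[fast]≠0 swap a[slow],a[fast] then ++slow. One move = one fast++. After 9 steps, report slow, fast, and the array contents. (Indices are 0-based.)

slow=0 fast=0: a[fast]=0, fast++
slow=0 fast=1: a[fast]=0, fast++
slow=0 fast=2: a[fast]=2≠0 swap→a[0]=2, slow++,fast++
slow=1 fast=3: a[fast]=0, fast++
slow=1 fast=4: a[fast]=4≠0 swap→a[1]=4, slow++,fast++
slow=2 fast=5: a[fast]=0, fast++
slow=2 fast=6: a[fast]=0, fast++
slow=2 fast=7: a[fast]=7≠0 swap→a[2]=7, slow++,fast++
slow=3 fast=8: a[fast]=0, fast++

slow=3, fast=9, a=[2, 4, 7, 0, 0, 0, 0, 0, 0, 0]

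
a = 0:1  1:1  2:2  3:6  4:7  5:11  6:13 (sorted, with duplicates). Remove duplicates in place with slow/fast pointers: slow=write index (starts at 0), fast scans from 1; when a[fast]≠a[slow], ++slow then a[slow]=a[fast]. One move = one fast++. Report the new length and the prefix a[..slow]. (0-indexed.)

slow=0 fast=1: a[fast]=1=a[slow] dup, fast++
slow=0 fast=2: a[fast]=2≠a[slow]=1 write a[1]=2, slow++,fast++
slow=1 fast=3: a[fast]=6≠a[slow]=2 write a[2]=6, slow++,fast++
slow=2 fast=4: a[fast]=7≠a[slow]=6 write a[3]=7, slow++,fast++
slow=3 fast=5: a[fast]=11≠a[slow]=7 write a[4]=11, slow++,fast++
slow=4 fast=6: a[fast]=13≠a[slow]=11 write a[5]=13, slow++,fast++

length 6; prefix = [1, 2, 6, 7, 11, 13]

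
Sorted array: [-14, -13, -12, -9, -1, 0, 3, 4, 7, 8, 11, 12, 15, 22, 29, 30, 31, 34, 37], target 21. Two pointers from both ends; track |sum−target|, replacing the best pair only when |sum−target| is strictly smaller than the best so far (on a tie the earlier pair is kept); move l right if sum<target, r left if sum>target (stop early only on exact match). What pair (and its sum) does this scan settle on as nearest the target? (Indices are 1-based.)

pair (-13, 34) with sum 21 (|Δ|=0)

l=1 r=19: -14+37=23 d=2 *, r--
l=1 r=18: -14+34=20 d=1 *, l++
l=2 r=18: -13+34=21 d=0 *, stop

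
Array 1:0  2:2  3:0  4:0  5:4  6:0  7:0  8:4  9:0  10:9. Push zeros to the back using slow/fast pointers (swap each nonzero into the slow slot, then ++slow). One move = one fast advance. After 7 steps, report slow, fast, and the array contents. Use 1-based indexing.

slow=3, fast=8, a=[2, 4, 0, 0, 0, 0, 0, 4, 0, 9]

slow=1 fast=1: a[fast]=0, fast++
slow=1 fast=2: a[fast]=2≠0 swap→a[1]=2, slow++,fast++
slow=2 fast=3: a[fast]=0, fast++
slow=2 fast=4: a[fast]=0, fast++
slow=2 fast=5: a[fast]=4≠0 swap→a[2]=4, slow++,fast++
slow=3 fast=6: a[fast]=0, fast++
slow=3 fast=7: a[fast]=0, fast++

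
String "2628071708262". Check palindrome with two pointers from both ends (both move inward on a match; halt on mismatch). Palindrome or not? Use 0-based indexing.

[0,12] '2'=='2' → l++,r--
[1,11] '6'=='6' → l++,r--
[2,10] '2'=='2' → l++,r--
[3,9] '8'=='8' → l++,r--
[4,8] '0'=='0' → l++,r--
[5,7] '7'=='7' → l++,r--

palindrome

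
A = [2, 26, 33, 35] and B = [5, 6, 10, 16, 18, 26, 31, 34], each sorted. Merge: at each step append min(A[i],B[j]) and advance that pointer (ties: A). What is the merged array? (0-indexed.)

i=0 j=0: A[i]=2<=B[j]=5 take 2, i++
i=1 j=0: A[i]=26>B[j]=5 take 5, j++
i=1 j=1: A[i]=26>B[j]=6 take 6, j++
i=1 j=2: A[i]=26>B[j]=10 take 10, j++
i=1 j=3: A[i]=26>B[j]=16 take 16, j++
i=1 j=4: A[i]=26>B[j]=18 take 18, j++
i=1 j=5: A[i]=26<=B[j]=26 take 26, i++
i=2 j=5: A[i]=33>B[j]=26 take 26, j++
i=2 j=6: A[i]=33>B[j]=31 take 31, j++
i=2 j=7: A[i]=33<=B[j]=34 take 33, i++
i=3 j=7: A[i]=35>B[j]=34 take 34, j++
i=3 j=8: B done, take A[i]=35, i++

[2, 5, 6, 10, 16, 18, 26, 26, 31, 33, 34, 35]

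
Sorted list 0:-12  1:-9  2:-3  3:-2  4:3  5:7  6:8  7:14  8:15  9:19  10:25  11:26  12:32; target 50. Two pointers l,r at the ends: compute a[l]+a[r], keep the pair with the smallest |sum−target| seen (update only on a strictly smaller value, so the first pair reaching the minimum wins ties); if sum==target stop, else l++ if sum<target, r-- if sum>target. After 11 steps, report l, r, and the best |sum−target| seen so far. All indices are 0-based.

l=10, r=11, best |Δ|=1

[0,12] -12+32=20 d=30 * → l++
[1,12] -9+32=23 d=27 * → l++
[2,12] -3+32=29 d=21 * → l++
[3,12] -2+32=30 d=20 * → l++
[4,12] 3+32=35 d=15 * → l++
[5,12] 7+32=39 d=11 * → l++
[6,12] 8+32=40 d=10 * → l++
[7,12] 14+32=46 d=4 * → l++
[8,12] 15+32=47 d=3 * → l++
[9,12] 19+32=51 d=1 * → r--
[9,11] 19+26=45 d=5 → l++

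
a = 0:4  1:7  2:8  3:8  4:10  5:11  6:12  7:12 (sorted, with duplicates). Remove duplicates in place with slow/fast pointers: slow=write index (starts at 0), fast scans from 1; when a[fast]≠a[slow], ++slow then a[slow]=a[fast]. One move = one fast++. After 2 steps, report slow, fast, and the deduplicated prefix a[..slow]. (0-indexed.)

(s=0,f=1) a[fast]=7≠a[slow]=4 write a[1]=7 → slow++,fast++
(s=1,f=2) a[fast]=8≠a[slow]=7 write a[2]=8 → slow++,fast++

slow=2, fast=3, prefix=[4, 7, 8]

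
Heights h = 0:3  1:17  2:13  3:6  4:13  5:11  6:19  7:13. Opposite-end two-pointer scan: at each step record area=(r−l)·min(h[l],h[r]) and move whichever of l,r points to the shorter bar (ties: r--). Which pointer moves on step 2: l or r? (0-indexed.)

l=0 r=7: min(3,13)*7=21 best=21 *, l++
l=1 r=7: min(17,13)*6=78 best=78 *, r--

r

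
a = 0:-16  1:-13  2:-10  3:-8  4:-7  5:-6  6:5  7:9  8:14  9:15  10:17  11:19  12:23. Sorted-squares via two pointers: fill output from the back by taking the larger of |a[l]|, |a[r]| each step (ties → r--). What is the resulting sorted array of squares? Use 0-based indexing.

[25, 36, 49, 64, 81, 100, 169, 196, 225, 256, 289, 361, 529]

[0,12] |-16|<=|23| out[12]=529 → r--
[0,11] |-16|<=|19| out[11]=361 → r--
[0,10] |-16|<=|17| out[10]=289 → r--
[0,9] |-16|>|15| out[9]=256 → l++
[1,9] |-13|<=|15| out[8]=225 → r--
[1,8] |-13|<=|14| out[7]=196 → r--
[1,7] |-13|>|9| out[6]=169 → l++
[2,7] |-10|>|9| out[5]=100 → l++
[3,7] |-8|<=|9| out[4]=81 → r--
[3,6] |-8|>|5| out[3]=64 → l++
[4,6] |-7|>|5| out[2]=49 → l++
[5,6] |-6|>|5| out[1]=36 → l++
[6,6] |5|<=|5| out[0]=25 → r--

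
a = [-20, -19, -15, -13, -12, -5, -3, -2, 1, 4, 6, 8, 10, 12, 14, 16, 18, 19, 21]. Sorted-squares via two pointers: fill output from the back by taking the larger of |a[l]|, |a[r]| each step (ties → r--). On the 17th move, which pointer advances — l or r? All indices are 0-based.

[0,18] |-20|<=|21| out[18]=441 → r--
[0,17] |-20|>|19| out[17]=400 → l++
[1,17] |-19|<=|19| out[16]=361 → r--
[1,16] |-19|>|18| out[15]=361 → l++
[2,16] |-15|<=|18| out[14]=324 → r--
[2,15] |-15|<=|16| out[13]=256 → r--
[2,14] |-15|>|14| out[12]=225 → l++
[3,14] |-13|<=|14| out[11]=196 → r--
[3,13] |-13|>|12| out[10]=169 → l++
[4,13] |-12|<=|12| out[9]=144 → r--
[4,12] |-12|>|10| out[8]=144 → l++
[5,12] |-5|<=|10| out[7]=100 → r--
[5,11] |-5|<=|8| out[6]=64 → r--
[5,10] |-5|<=|6| out[5]=36 → r--
[5,9] |-5|>|4| out[4]=25 → l++
[6,9] |-3|<=|4| out[3]=16 → r--
[6,8] |-3|>|1| out[2]=9 → l++

l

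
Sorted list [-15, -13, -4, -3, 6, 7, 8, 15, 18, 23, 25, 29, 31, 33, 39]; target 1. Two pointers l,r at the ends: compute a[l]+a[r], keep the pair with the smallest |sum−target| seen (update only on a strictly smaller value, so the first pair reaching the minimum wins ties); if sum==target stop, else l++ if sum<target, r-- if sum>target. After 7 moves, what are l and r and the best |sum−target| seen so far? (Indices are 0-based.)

l=0, r=7, best |Δ|=2

l=0 r=14: -15+39=24 d=23 *, r--
l=0 r=13: -15+33=18 d=17 *, r--
l=0 r=12: -15+31=16 d=15 *, r--
l=0 r=11: -15+29=14 d=13 *, r--
l=0 r=10: -15+25=10 d=9 *, r--
l=0 r=9: -15+23=8 d=7 *, r--
l=0 r=8: -15+18=3 d=2 *, r--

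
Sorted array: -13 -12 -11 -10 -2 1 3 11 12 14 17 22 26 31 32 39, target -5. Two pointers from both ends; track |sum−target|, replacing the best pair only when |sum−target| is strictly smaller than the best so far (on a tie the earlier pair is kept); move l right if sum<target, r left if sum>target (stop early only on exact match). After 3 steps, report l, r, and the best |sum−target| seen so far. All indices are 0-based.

l=0, r=12, best |Δ|=23

l=0 r=15: -13+39=26 d=31 *, r--
l=0 r=14: -13+32=19 d=24 *, r--
l=0 r=13: -13+31=18 d=23 *, r--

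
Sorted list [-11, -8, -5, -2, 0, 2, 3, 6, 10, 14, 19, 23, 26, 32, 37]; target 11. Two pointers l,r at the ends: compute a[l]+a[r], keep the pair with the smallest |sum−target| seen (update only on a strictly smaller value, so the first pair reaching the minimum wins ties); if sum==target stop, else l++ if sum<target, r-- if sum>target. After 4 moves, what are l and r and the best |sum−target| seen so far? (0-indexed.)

[0,14] -11+37=26 d=15 * → r--
[0,13] -11+32=21 d=10 * → r--
[0,12] -11+26=15 d=4 * → r--
[0,11] -11+23=12 d=1 * → r--

l=0, r=10, best |Δ|=1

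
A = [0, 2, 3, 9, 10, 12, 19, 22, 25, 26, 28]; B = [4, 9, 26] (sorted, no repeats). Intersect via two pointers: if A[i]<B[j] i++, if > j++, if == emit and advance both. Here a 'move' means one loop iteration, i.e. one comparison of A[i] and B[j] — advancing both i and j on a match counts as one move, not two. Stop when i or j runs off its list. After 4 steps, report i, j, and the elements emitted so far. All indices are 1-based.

[i=1,j=1] 0<4 → i++
[i=2,j=1] 2<4 → i++
[i=3,j=1] 3<4 → i++
[i=4,j=1] 9>4 → j++

i=4, j=2, emitted=[]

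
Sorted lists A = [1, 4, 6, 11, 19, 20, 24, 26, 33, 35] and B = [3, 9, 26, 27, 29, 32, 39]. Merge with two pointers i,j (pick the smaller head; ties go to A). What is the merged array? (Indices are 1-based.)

[1, 3, 4, 6, 9, 11, 19, 20, 24, 26, 26, 27, 29, 32, 33, 35, 39]

i=1 j=1: A[i]=1<=B[j]=3 take 1, i++
i=2 j=1: A[i]=4>B[j]=3 take 3, j++
i=2 j=2: A[i]=4<=B[j]=9 take 4, i++
i=3 j=2: A[i]=6<=B[j]=9 take 6, i++
i=4 j=2: A[i]=11>B[j]=9 take 9, j++
i=4 j=3: A[i]=11<=B[j]=26 take 11, i++
i=5 j=3: A[i]=19<=B[j]=26 take 19, i++
i=6 j=3: A[i]=20<=B[j]=26 take 20, i++
i=7 j=3: A[i]=24<=B[j]=26 take 24, i++
i=8 j=3: A[i]=26<=B[j]=26 take 26, i++
i=9 j=3: A[i]=33>B[j]=26 take 26, j++
i=9 j=4: A[i]=33>B[j]=27 take 27, j++
i=9 j=5: A[i]=33>B[j]=29 take 29, j++
i=9 j=6: A[i]=33>B[j]=32 take 32, j++
i=9 j=7: A[i]=33<=B[j]=39 take 33, i++
i=10 j=7: A[i]=35<=B[j]=39 take 35, i++
i=11 j=7: A done, take B[j]=39, j++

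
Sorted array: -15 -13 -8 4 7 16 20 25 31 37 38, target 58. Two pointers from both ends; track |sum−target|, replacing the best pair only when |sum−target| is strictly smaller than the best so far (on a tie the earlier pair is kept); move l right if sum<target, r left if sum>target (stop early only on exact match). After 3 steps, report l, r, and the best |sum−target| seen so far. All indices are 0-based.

[0,10] -15+38=23 d=35 * → l++
[1,10] -13+38=25 d=33 * → l++
[2,10] -8+38=30 d=28 * → l++

l=3, r=10, best |Δ|=28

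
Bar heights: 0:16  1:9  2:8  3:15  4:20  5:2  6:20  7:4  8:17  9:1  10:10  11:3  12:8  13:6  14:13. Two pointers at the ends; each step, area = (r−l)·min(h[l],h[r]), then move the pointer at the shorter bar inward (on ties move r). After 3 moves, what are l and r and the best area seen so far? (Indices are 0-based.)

l=0, r=11, best area=182

l=0 r=14: min(16,13)*14=182 best=182 *, r--
l=0 r=13: min(16,6)*13=78 best=182, r--
l=0 r=12: min(16,8)*12=96 best=182, r--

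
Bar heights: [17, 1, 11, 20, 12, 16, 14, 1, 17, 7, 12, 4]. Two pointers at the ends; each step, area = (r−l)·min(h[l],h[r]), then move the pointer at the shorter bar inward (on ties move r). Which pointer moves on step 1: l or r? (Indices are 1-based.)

l=1 r=12: min(17,4)*11=44 best=44 *, r--

r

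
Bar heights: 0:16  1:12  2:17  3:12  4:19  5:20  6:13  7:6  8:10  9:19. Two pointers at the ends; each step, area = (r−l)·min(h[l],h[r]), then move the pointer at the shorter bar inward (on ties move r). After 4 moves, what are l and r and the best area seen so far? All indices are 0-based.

[0,9] min(16,19)*9=144 best=144 * → l++
[1,9] min(12,19)*8=96 best=144 → l++
[2,9] min(17,19)*7=119 best=144 → l++
[3,9] min(12,19)*6=72 best=144 → l++

l=4, r=9, best area=144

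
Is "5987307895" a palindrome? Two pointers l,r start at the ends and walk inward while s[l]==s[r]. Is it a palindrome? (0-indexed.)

not a palindrome (mismatch at 4,5)

[0,9] '5'=='5' → l++,r--
[1,8] '9'=='9' → l++,r--
[2,7] '8'=='8' → l++,r--
[3,6] '7'=='7' → l++,r--
[4,5] '3'!='0' → stop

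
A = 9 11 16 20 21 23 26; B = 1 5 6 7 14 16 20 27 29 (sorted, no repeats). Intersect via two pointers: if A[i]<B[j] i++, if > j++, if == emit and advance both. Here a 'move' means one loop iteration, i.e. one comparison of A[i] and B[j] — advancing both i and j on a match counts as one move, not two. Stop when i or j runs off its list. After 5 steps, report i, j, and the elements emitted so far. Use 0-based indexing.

i=0 j=0: 9>1, j++
i=0 j=1: 9>5, j++
i=0 j=2: 9>6, j++
i=0 j=3: 9>7, j++
i=0 j=4: 9<14, i++

i=1, j=4, emitted=[]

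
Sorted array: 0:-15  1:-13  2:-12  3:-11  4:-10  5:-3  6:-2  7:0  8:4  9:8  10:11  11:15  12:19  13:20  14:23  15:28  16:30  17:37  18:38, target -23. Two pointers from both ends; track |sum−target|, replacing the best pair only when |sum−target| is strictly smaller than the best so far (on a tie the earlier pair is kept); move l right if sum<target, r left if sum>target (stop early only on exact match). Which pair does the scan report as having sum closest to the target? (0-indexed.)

pair (-13, -10) with sum -23 (|Δ|=0)

l=0 r=18: -15+38=23 d=46 *, r--
l=0 r=17: -15+37=22 d=45 *, r--
l=0 r=16: -15+30=15 d=38 *, r--
l=0 r=15: -15+28=13 d=36 *, r--
l=0 r=14: -15+23=8 d=31 *, r--
l=0 r=13: -15+20=5 d=28 *, r--
l=0 r=12: -15+19=4 d=27 *, r--
l=0 r=11: -15+15=0 d=23 *, r--
l=0 r=10: -15+11=-4 d=19 *, r--
l=0 r=9: -15+8=-7 d=16 *, r--
l=0 r=8: -15+4=-11 d=12 *, r--
l=0 r=7: -15+0=-15 d=8 *, r--
l=0 r=6: -15+-2=-17 d=6 *, r--
l=0 r=5: -15+-3=-18 d=5 *, r--
l=0 r=4: -15+-10=-25 d=2 *, l++
l=1 r=4: -13+-10=-23 d=0 *, stop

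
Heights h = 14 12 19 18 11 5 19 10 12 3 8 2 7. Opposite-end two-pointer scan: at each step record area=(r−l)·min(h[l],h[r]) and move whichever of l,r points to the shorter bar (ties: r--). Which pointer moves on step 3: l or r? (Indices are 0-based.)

[0,12] min(14,7)*12=84 best=84 * → r--
[0,11] min(14,2)*11=22 best=84 → r--
[0,10] min(14,8)*10=80 best=84 → r--

r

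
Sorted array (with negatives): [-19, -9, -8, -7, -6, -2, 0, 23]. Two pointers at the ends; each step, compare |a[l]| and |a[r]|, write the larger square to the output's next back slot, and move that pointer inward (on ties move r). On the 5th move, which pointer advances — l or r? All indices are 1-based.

l

l=1 r=8: |-19|<=|23| out[8]=529, r--
l=1 r=7: |-19|>|0| out[7]=361, l++
l=2 r=7: |-9|>|0| out[6]=81, l++
l=3 r=7: |-8|>|0| out[5]=64, l++
l=4 r=7: |-7|>|0| out[4]=49, l++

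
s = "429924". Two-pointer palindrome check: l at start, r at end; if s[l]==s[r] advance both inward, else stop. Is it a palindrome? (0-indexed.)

palindrome

l=0 r=5: '4'=='4', l++,r--
l=1 r=4: '2'=='2', l++,r--
l=2 r=3: '9'=='9', l++,r--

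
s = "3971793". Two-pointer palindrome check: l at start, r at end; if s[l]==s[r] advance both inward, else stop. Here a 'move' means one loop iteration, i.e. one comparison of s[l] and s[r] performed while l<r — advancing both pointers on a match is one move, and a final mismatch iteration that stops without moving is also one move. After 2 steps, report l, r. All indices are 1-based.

l=3, r=5

[1,7] '3'=='3' → l++,r--
[2,6] '9'=='9' → l++,r--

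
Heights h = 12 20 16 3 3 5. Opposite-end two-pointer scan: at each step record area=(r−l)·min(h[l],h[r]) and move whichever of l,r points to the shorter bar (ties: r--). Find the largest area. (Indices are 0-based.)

max area = 25

[0,5] min(12,5)*5=25 best=25 * → r--
[0,4] min(12,3)*4=12 best=25 → r--
[0,3] min(12,3)*3=9 best=25 → r--
[0,2] min(12,16)*2=24 best=25 → l++
[1,2] min(20,16)*1=16 best=25 → r--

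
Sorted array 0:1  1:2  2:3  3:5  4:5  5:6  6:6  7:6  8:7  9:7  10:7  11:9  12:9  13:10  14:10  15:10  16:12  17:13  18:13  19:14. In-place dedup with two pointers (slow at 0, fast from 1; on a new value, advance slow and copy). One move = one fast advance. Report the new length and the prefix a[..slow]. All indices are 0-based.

(s=0,f=1) a[fast]=2≠a[slow]=1 write a[1]=2 → slow++,fast++
(s=1,f=2) a[fast]=3≠a[slow]=2 write a[2]=3 → slow++,fast++
(s=2,f=3) a[fast]=5≠a[slow]=3 write a[3]=5 → slow++,fast++
(s=3,f=4) a[fast]=5=a[slow] dup → fast++
(s=3,f=5) a[fast]=6≠a[slow]=5 write a[4]=6 → slow++,fast++
(s=4,f=6) a[fast]=6=a[slow] dup → fast++
(s=4,f=7) a[fast]=6=a[slow] dup → fast++
(s=4,f=8) a[fast]=7≠a[slow]=6 write a[5]=7 → slow++,fast++
(s=5,f=9) a[fast]=7=a[slow] dup → fast++
(s=5,f=10) a[fast]=7=a[slow] dup → fast++
(s=5,f=11) a[fast]=9≠a[slow]=7 write a[6]=9 → slow++,fast++
(s=6,f=12) a[fast]=9=a[slow] dup → fast++
(s=6,f=13) a[fast]=10≠a[slow]=9 write a[7]=10 → slow++,fast++
(s=7,f=14) a[fast]=10=a[slow] dup → fast++
(s=7,f=15) a[fast]=10=a[slow] dup → fast++
(s=7,f=16) a[fast]=12≠a[slow]=10 write a[8]=12 → slow++,fast++
(s=8,f=17) a[fast]=13≠a[slow]=12 write a[9]=13 → slow++,fast++
(s=9,f=18) a[fast]=13=a[slow] dup → fast++
(s=9,f=19) a[fast]=14≠a[slow]=13 write a[10]=14 → slow++,fast++

length 11; prefix = [1, 2, 3, 5, 6, 7, 9, 10, 12, 13, 14]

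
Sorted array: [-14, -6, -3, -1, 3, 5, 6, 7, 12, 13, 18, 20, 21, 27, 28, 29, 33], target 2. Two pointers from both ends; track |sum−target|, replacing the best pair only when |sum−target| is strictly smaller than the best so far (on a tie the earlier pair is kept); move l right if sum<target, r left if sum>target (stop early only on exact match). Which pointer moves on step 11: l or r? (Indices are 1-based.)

l=1 r=17: -14+33=19 d=17 *, r--
l=1 r=16: -14+29=15 d=13 *, r--
l=1 r=15: -14+28=14 d=12 *, r--
l=1 r=14: -14+27=13 d=11 *, r--
l=1 r=13: -14+21=7 d=5 *, r--
l=1 r=12: -14+20=6 d=4 *, r--
l=1 r=11: -14+18=4 d=2 *, r--
l=1 r=10: -14+13=-1 d=3, l++
l=2 r=10: -6+13=7 d=5, r--
l=2 r=9: -6+12=6 d=4, r--
l=2 r=8: -6+7=1 d=1 *, l++

l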